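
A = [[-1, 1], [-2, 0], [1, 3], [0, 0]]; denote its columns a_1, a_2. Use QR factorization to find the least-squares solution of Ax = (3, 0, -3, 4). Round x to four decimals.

a_1 = (-1, -2, 1, 0); ‖a_1‖ = 2.4495, so e_1 = (-0.4082, -0.8165, 0.4082, 0.0000).
e_1·a_2 = (-0.4082)·1 + (-0.8165)·0 + 0.4082·3 + 0.0000·0 = 0.8165.
u_2 = a_2 − 0.8165·e_1 = (1.3333, 0.6667, 2.6667, 0.0000).
‖u_2‖ = 3.0551, so e_2 = (0.4364, 0.2182, 0.8729, 0.0000).
Qᵀb = (-2.4495, -1.3093).
Back-substitute: x_2 = -1.3093/3.0551 = -0.4286.
x_1 = (-2.4495 − 0.8165·(-0.4286))/2.4495 = -0.8571.

x = (-0.8571, -0.4286)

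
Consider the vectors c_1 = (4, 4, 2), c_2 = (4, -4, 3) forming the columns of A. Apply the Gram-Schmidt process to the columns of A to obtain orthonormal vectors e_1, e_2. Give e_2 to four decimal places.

e_2 = (0.5270, -0.7379, 0.4216)

c_1 = (4, 4, 2); ‖c_1‖ = 6.0000, so e_1 = (0.6667, 0.6667, 0.3333).
e_1·c_2 = 0.6667·4 + 0.6667·(-4) + 0.3333·3 = 1.0000.
u_2 = c_2 − 1.0000·e_1 = (3.3333, -4.6667, 2.6667).
‖u_2‖ = 6.3246, so e_2 = (0.5270, -0.7379, 0.4216).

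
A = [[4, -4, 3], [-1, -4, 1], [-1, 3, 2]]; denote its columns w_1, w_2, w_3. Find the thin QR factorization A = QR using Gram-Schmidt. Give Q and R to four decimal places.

Q = [[0.9428, -0.1249, 0.3091], [-0.2357, -0.9054, 0.3532], [-0.2357, 0.4059, 0.8830]], R = [[4.2426, -3.5355, 2.1213], [0.0000, 5.3385, -0.4683], [0.0000, 0.0000, 3.0464]]

e_1 = w_1/‖w_1‖ = (4, -1, -1)/4.2426 = (0.9428, -0.2357, -0.2357).
r_{12} = e_1·w_2 = -3.5355.
u_2 = w_2 + 3.5355·e_1 = (-0.6667, -4.8333, 2.1667).
‖u_2‖ = 5.3385, so e_2 = (-0.1249, -0.9054, 0.4059).
r_{13} = e_1·w_3 = 2.1213; r_{23} = e_2·w_3 = -0.4683.
u_3 = w_3 − 2.1213·e_1 + 0.4683·e_2 = (0.9415, 1.0760, 2.6901).
‖u_3‖ = 3.0464, so e_3 = (0.3091, 0.3532, 0.8830).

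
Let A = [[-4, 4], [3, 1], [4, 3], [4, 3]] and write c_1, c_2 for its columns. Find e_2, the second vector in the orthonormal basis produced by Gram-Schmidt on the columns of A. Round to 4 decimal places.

e_1 = c_1/‖c_1‖ = (-4, 3, 4, 4)/7.5498 = (-0.5298, 0.3974, 0.5298, 0.5298).
r_{12} = e_1·c_2 = 1.4570.
u_2 = c_2 − 1.4570·e_1 = (4.7719, 0.4211, 2.2281, 2.2281).
‖u_2‖ = 5.7339, so e_2 = (0.8322, 0.0734, 0.3886, 0.3886).

e_2 = (0.8322, 0.0734, 0.3886, 0.3886)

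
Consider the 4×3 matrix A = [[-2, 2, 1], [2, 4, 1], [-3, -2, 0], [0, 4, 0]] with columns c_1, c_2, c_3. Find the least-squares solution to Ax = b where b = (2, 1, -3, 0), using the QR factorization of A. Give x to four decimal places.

e_1 = c_1/‖c_1‖ = (-2, 2, -3, 0)/4.1231 = (-0.4851, 0.4851, -0.7276, 0.0000).
r_{12} = e_1·c_2 = 2.4254.
u_2 = c_2 − 2.4254·e_1 = (3.1765, 2.8235, -0.2353, 4.0000).
‖u_2‖ = 5.8410, so e_2 = (0.5438, 0.4834, -0.0403, 0.6848).
r_{13} = e_1·c_3 = 0.0000; r_{23} = e_2·c_3 = 1.0272.
u_3 = c_3 + 0.0000·e_1 − 1.0272·e_2 = (0.4414, 0.5034, 0.0414, -0.7034).
‖u_3‖ = 0.9720, so e_3 = (0.4541, 0.5179, 0.0426, -0.7237).
Qᵀb = (1.6977, 1.6919, 1.2984).
Back-substitute: x_3 = 1.2984/0.9720 = 1.3358.
x_2 = (1.6919 − 1.0272·1.3358)/5.8410 = 0.0547.
x_1 = (1.6977 − 2.4254·0.0547 + 0.0000·1.3358)/4.1231 = 0.3796.

x = (0.3796, 0.0547, 1.3358)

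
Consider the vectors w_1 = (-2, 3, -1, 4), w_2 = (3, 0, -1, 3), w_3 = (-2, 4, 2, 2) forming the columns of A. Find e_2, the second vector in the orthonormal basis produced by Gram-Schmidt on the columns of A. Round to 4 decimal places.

e_1 = w_1/‖w_1‖ = (-2, 3, -1, 4)/5.4772 = (-0.3651, 0.5477, -0.1826, 0.7303).
r_{12} = e_1·w_2 = 1.2780.
u_2 = w_2 − 1.2780·e_1 = (3.4667, -0.7000, -0.7667, 2.0667).
‖u_2‖ = 4.1673, so e_2 = (0.8319, -0.1680, -0.1840, 0.4959).

e_2 = (0.8319, -0.1680, -0.1840, 0.4959)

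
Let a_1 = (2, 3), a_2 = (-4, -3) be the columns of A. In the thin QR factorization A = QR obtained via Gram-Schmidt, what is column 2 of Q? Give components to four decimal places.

e_2 = (-0.8321, 0.5547)

a_1 = (2, 3); ‖a_1‖ = 3.6056, so e_1 = (0.5547, 0.8321).
e_1·a_2 = 0.5547·(-4) + 0.8321·(-3) = -4.7150.
u_2 = a_2 + 4.7150·e_1 = (-1.3846, 0.9231).
‖u_2‖ = 1.6641, so e_2 = (-0.8321, 0.5547).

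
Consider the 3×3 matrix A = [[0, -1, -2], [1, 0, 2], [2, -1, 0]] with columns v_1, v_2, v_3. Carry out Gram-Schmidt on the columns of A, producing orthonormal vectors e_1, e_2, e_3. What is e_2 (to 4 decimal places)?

e_2 = (-0.9129, 0.3651, -0.1826)

v_1 = (0, 1, 2); ‖v_1‖ = 2.2361, so e_1 = (0.0000, 0.4472, 0.8944).
e_1·v_2 = 0.0000·(-1) + 0.4472·0 + 0.8944·(-1) = -0.8944.
u_2 = v_2 + 0.8944·e_1 = (-1.0000, 0.4000, -0.2000).
‖u_2‖ = 1.0954, so e_2 = (-0.9129, 0.3651, -0.1826).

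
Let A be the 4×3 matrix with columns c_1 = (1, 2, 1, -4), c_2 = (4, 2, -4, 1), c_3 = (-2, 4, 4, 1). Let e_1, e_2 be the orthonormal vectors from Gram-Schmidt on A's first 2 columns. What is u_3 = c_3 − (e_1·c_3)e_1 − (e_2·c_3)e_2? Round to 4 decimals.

c_1 = (1, 2, 1, -4); ‖c_1‖ = 4.6904, so e_1 = (0.2132, 0.4264, 0.2132, -0.8528).
e_1·c_2 = 0.2132·4 + 0.4264·2 + 0.2132·(-4) + (-0.8528)·1 = 0.0000.
u_2 = c_2 + 0.0000·e_1 = (4.0000, 2.0000, -4.0000, 1.0000).
‖u_2‖ = 6.0828, so e_2 = (0.6576, 0.3288, -0.6576, 0.1644).
e_1·c_3 = 0.2132·(-2) + 0.4264·4 + 0.2132·4 + (-0.8528)·1 = 1.2792; e_2·c_3 = 0.6576·(-2) + 0.3288·4 + (-0.6576)·4 + 0.1644·1 = -2.4660.
u_3 = c_3 − 1.2792·e_1 + 2.4660·e_2 = (-0.6511, 4.2654, 2.1057, 2.4963).

u_3 = (-0.6511, 4.2654, 2.1057, 2.4963)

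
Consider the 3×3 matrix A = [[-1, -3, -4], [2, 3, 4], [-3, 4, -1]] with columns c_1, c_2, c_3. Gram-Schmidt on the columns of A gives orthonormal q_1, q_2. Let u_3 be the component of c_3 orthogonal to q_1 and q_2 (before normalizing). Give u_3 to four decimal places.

c_1 = (-1, 2, -3); ‖c_1‖ = 3.7417, so q_1 = (-0.2673, 0.5345, -0.8018).
q_1·c_2 = (-0.2673)·(-3) + 0.5345·3 + (-0.8018)·4 = -0.8018.
u_2 = c_2 + 0.8018·q_1 = (-3.2143, 3.4286, 3.3571).
‖u_2‖ = 5.7756, so q_2 = (-0.5565, 0.5936, 0.5813).
q_1·c_3 = (-0.2673)·(-4) + 0.5345·4 + (-0.8018)·(-1) = 4.0089; q_2·c_3 = (-0.5565)·(-4) + 0.5936·4 + 0.5813·(-1) = 4.0194.
u_3 = c_3 − 4.0089·q_1 − 4.0194·q_2 = (-0.6916, -0.5289, -0.1221).

u_3 = (-0.6916, -0.5289, -0.1221)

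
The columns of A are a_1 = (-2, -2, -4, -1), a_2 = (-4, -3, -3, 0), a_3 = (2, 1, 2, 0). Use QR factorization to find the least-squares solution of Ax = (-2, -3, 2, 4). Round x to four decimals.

x = (-1.7358, 2.4151, 1.5283)

e_1 = a_1/‖a_1‖ = (-2, -2, -4, -1)/5.0000 = (-0.4000, -0.4000, -0.8000, -0.2000).
r_{12} = e_1·a_2 = 5.2000.
u_2 = a_2 − 5.2000·e_1 = (-1.9200, -0.9200, 1.1600, 1.0400).
‖u_2‖ = 2.6382, so e_2 = (-0.7278, -0.3487, 0.4397, 0.3942).
r_{13} = e_1·a_3 = -2.8000; r_{23} = e_2·a_3 = -0.9249.
u_3 = a_3 + 2.8000·e_1 + 0.9249·e_2 = (0.2069, -0.4425, 0.1667, -0.1954).
‖u_3‖ = 0.5519, so e_3 = (0.3749, -0.8018, 0.3020, -0.3541).
Qᵀb = (-0.4000, 4.9580, 0.8435).
Back-substitute: x_3 = 0.8435/0.5519 = 1.5283.
x_2 = (4.9580 + 0.9249·1.5283)/2.6382 = 2.4151.
x_1 = (-0.4000 − 5.2000·2.4151 + 2.8000·1.5283)/5.0000 = -1.7358.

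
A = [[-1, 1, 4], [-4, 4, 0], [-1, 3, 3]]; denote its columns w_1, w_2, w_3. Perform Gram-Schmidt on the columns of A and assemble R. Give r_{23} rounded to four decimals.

w_1 = (-1, -4, -1); ‖w_1‖ = 4.2426, so e_1 = (-0.2357, -0.9428, -0.2357).
e_1·w_2 = (-0.2357)·1 + (-0.9428)·4 + (-0.2357)·3 = -4.7140.
u_2 = w_2 + 4.7140·e_1 = (-0.1111, -0.4444, 1.8889).
‖u_2‖ = 1.9437, so e_2 = (-0.0572, -0.2287, 0.9718).
r_{23} = e_2·w_3 = 2.6868.

r_{23} = 2.6868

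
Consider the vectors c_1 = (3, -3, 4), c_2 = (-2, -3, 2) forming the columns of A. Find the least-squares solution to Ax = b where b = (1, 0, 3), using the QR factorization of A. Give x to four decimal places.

c_1 = (3, -3, 4); ‖c_1‖ = 5.8310, so q_1 = (0.5145, -0.5145, 0.6860).
q_1·c_2 = 0.5145·(-2) + (-0.5145)·(-3) + 0.6860·2 = 1.8865.
u_2 = c_2 − 1.8865·q_1 = (-2.9706, -2.0294, 0.7059).
‖u_2‖ = 3.6662, so q_2 = (-0.8103, -0.5535, 0.1925).
Qᵀb = (2.5725, -0.2326).
Back-substitute: x_2 = -0.2326/3.6662 = -0.0635.
x_1 = (2.5725 − 1.8865·(-0.0635))/5.8310 = 0.4617.

x = (0.4617, -0.0635)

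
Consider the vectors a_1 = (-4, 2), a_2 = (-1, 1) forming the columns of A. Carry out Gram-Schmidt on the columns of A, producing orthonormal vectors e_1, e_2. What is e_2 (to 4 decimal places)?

e_2 = (0.4472, 0.8944)

a_1 = (-4, 2); ‖a_1‖ = 4.4721, so e_1 = (-0.8944, 0.4472).
e_1·a_2 = (-0.8944)·(-1) + 0.4472·1 = 1.3416.
u_2 = a_2 − 1.3416·e_1 = (0.2000, 0.4000).
‖u_2‖ = 0.4472, so e_2 = (0.4472, 0.8944).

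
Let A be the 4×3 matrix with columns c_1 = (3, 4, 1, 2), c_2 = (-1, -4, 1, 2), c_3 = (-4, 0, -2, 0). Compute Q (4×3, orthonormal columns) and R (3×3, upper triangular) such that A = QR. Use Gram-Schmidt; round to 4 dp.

c_1 = (3, 4, 1, 2); ‖c_1‖ = 5.4772, so e_1 = (0.5477, 0.7303, 0.1826, 0.3651).
e_1·c_2 = 0.5477·(-1) + 0.7303·(-4) + 0.1826·1 + 0.3651·2 = -2.5560.
u_2 = c_2 + 2.5560·e_1 = (0.4000, -2.1333, 1.4667, 2.9333).
‖u_2‖ = 3.9328, so e_2 = (0.1017, -0.5425, 0.3729, 0.7459).
e_1·c_3 = 0.5477·(-4) + 0.7303·0 + 0.1826·(-2) + 0.3651·0 = -2.5560; e_2·c_3 = 0.1017·(-4) + (-0.5425)·0 + 0.3729·(-2) + 0.7459·0 = -1.1527.
u_3 = c_3 + 2.5560·e_1 + 1.1527·e_2 = (-2.4828, 1.2414, -1.1034, 1.7931).
‖u_3‖ = 3.4840, so e_3 = (-0.7126, 0.3563, -0.3167, 0.5147).

Q = [[0.5477, 0.1017, -0.7126], [0.7303, -0.5425, 0.3563], [0.1826, 0.3729, -0.3167], [0.3651, 0.7459, 0.5147]], R = [[5.4772, -2.5560, -2.5560], [0.0000, 3.9328, -1.1527], [0.0000, 0.0000, 3.4840]]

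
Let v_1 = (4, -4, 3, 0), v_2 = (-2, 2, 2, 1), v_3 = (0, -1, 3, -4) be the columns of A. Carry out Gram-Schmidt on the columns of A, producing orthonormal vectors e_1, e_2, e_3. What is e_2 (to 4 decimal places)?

v_1 = (4, -4, 3, 0); ‖v_1‖ = 6.4031, so e_1 = (0.6247, -0.6247, 0.4685, 0.0000).
e_1·v_2 = 0.6247·(-2) + (-0.6247)·2 + 0.4685·2 + 0.0000·1 = -1.5617.
u_2 = v_2 + 1.5617·e_1 = (-1.0244, 1.0244, 2.7317, 1.0000).
‖u_2‖ = 3.2498, so e_2 = (-0.3152, 0.3152, 0.8406, 0.3077).

e_2 = (-0.3152, 0.3152, 0.8406, 0.3077)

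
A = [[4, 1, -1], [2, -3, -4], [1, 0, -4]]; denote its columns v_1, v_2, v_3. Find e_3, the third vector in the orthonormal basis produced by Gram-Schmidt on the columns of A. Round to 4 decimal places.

v_1 = (4, 2, 1); ‖v_1‖ = 4.5826, so e_1 = (0.8729, 0.4364, 0.2182).
e_1·v_2 = 0.8729·1 + 0.4364·(-3) + 0.2182·0 = -0.4364.
u_2 = v_2 + 0.4364·e_1 = (1.3810, -2.8095, 0.0952).
‖u_2‖ = 3.1320, so e_2 = (0.4409, -0.8970, 0.0304).
e_1·v_3 = 0.8729·(-1) + 0.4364·(-4) + 0.2182·(-4) = -3.4915; e_2·v_3 = 0.4409·(-1) + (-0.8970)·(-4) + 0.0304·(-4) = 3.0256.
u_3 = v_3 + 3.4915·e_1 − 3.0256·e_2 = (0.7136, 0.2379, -3.3301).
‖u_3‖ = 3.4140, so e_3 = (0.2090, 0.0697, -0.9754).

e_3 = (0.2090, 0.0697, -0.9754)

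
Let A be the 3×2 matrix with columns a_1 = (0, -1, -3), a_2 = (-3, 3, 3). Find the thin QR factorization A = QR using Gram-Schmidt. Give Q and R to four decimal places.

a_1 = (0, -1, -3); ‖a_1‖ = 3.1623, so e_1 = (0.0000, -0.3162, -0.9487).
e_1·a_2 = 0.0000·(-3) + (-0.3162)·3 + (-0.9487)·3 = -3.7947.
u_2 = a_2 + 3.7947·e_1 = (-3.0000, 1.8000, -0.6000).
‖u_2‖ = 3.5496, so e_2 = (-0.8452, 0.5071, -0.1690).

Q = [[0.0000, -0.8452], [-0.3162, 0.5071], [-0.9487, -0.1690]], R = [[3.1623, -3.7947], [0.0000, 3.5496]]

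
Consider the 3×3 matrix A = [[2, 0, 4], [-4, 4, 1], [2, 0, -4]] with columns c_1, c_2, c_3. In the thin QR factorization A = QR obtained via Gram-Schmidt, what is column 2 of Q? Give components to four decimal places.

q_2 = (0.5774, 0.5774, 0.5774)

q_1 = c_1/‖c_1‖ = (2, -4, 2)/4.8990 = (0.4082, -0.8165, 0.4082).
r_{12} = q_1·c_2 = -3.2660.
u_2 = c_2 + 3.2660·q_1 = (1.3333, 1.3333, 1.3333).
‖u_2‖ = 2.3094, so q_2 = (0.5774, 0.5774, 0.5774).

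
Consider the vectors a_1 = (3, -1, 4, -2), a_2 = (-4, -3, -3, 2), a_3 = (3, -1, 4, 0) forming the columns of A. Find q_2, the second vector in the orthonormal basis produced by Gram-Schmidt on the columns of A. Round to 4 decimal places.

a_1 = (3, -1, 4, -2); ‖a_1‖ = 5.4772, so q_1 = (0.5477, -0.1826, 0.7303, -0.3651).
q_1·a_2 = 0.5477·(-4) + (-0.1826)·(-3) + 0.7303·(-3) + (-0.3651)·2 = -4.5644.
u_2 = a_2 + 4.5644·q_1 = (-1.5000, -3.8333, 0.3333, 0.3333).
‖u_2‖ = 4.1433, so q_2 = (-0.3620, -0.9252, 0.0805, 0.0805).

q_2 = (-0.3620, -0.9252, 0.0805, 0.0805)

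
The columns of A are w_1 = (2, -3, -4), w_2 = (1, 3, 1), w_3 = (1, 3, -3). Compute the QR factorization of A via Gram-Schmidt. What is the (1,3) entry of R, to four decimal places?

e_1 = w_1/‖w_1‖ = (2, -3, -4)/5.3852 = (0.3714, -0.5571, -0.7428).
r_{13} = e_1·w_3 = 0.9285.

r_{13} = 0.9285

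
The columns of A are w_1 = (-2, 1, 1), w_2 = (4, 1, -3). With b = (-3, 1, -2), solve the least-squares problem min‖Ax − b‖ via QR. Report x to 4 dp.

x = (1.4286, 0.3571)

w_1 = (-2, 1, 1); ‖w_1‖ = 2.4495, so e_1 = (-0.8165, 0.4082, 0.4082).
e_1·w_2 = (-0.8165)·4 + 0.4082·1 + 0.4082·(-3) = -4.0825.
u_2 = w_2 + 4.0825·e_1 = (0.6667, 2.6667, -1.3333).
‖u_2‖ = 3.0551, so e_2 = (0.2182, 0.8729, -0.4364).
Qᵀb = (2.0412, 1.0911).
Back-substitute: x_2 = 1.0911/3.0551 = 0.3571.
x_1 = (2.0412 + 4.0825·0.3571)/2.4495 = 1.4286.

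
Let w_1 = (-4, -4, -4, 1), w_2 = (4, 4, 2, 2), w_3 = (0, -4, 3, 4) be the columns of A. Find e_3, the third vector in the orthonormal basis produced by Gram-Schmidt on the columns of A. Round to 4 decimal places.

e_3 = (0.0478, -0.6010, 0.6638, 0.4426)

w_1 = (-4, -4, -4, 1); ‖w_1‖ = 7.0000, so e_1 = (-0.5714, -0.5714, -0.5714, 0.1429).
e_1·w_2 = (-0.5714)·4 + (-0.5714)·4 + (-0.5714)·2 + 0.1429·2 = -5.4286.
u_2 = w_2 + 5.4286·e_1 = (0.8980, 0.8980, -1.1020, 2.7755).
‖u_2‖ = 3.2451, so e_2 = (0.2767, 0.2767, -0.3396, 0.8553).
e_1·w_3 = (-0.5714)·0 + (-0.5714)·(-4) + (-0.5714)·3 + 0.1429·4 = 1.1429; e_2·w_3 = 0.2767·0 + 0.2767·(-4) + (-0.3396)·3 + 0.8553·4 = 1.2955.
u_3 = w_3 − 1.1429·e_1 − 1.2955·e_2 = (0.2946, -3.7054, 4.0930, 2.7287).
‖u_3‖ = 6.1657, so e_3 = (0.0478, -0.6010, 0.6638, 0.4426).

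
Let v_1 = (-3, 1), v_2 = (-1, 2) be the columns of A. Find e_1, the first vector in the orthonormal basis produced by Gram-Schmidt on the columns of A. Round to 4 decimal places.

v_1 = (-3, 1); ‖v_1‖ = 3.1623, so e_1 = (-0.9487, 0.3162).

e_1 = (-0.9487, 0.3162)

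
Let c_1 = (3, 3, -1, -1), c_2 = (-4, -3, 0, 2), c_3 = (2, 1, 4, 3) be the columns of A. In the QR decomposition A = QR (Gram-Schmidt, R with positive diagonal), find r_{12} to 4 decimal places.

r_{12} = -5.1430

e_1 = c_1/‖c_1‖ = (3, 3, -1, -1)/4.4721 = (0.6708, 0.6708, -0.2236, -0.2236).
r_{12} = e_1·c_2 = -5.1430.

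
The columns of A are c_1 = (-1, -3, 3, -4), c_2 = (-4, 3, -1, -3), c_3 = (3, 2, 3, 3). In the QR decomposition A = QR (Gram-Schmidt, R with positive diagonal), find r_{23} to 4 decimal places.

r_{23} = -2.8293

c_1 = (-1, -3, 3, -4); ‖c_1‖ = 5.9161, so e_1 = (-0.1690, -0.5071, 0.5071, -0.6761).
e_1·c_2 = (-0.1690)·(-4) + (-0.5071)·3 + 0.5071·(-1) + (-0.6761)·(-3) = 0.6761.
u_2 = c_2 − 0.6761·e_1 = (-3.8857, 3.3429, -1.3429, -2.5429).
‖u_2‖ = 5.8773, so e_2 = (-0.6611, 0.5688, -0.2285, -0.4327).
r_{23} = e_2·c_3 = -2.8293.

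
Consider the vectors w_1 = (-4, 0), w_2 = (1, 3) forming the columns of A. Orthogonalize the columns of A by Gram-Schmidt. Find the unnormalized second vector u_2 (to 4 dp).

u_2 = (0.0000, 3.0000)

q_1 = w_1/‖w_1‖ = (-4, 0)/4.0000 = (-1.0000, 0.0000).
r_{12} = q_1·w_2 = -1.0000.
u_2 = w_2 + 1.0000·q_1 = (0.0000, 3.0000).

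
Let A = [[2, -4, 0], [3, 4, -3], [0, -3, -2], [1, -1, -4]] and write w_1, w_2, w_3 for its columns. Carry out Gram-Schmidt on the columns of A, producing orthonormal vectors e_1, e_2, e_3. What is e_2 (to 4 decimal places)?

w_1 = (2, 3, 0, 1); ‖w_1‖ = 3.7417, so e_1 = (0.5345, 0.8018, 0.0000, 0.2673).
e_1·w_2 = 0.5345·(-4) + 0.8018·4 + 0.0000·(-3) + 0.2673·(-1) = 0.8018.
u_2 = w_2 − 0.8018·e_1 = (-4.4286, 3.3571, -3.0000, -1.2143).
‖u_2‖ = 6.4310, so e_2 = (-0.6886, 0.5220, -0.4665, -0.1888).

e_2 = (-0.6886, 0.5220, -0.4665, -0.1888)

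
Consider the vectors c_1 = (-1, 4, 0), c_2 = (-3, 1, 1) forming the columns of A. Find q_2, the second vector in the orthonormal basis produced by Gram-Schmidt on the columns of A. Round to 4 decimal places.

q_2 = (-0.9084, -0.2271, 0.3510)

c_1 = (-1, 4, 0); ‖c_1‖ = 4.1231, so q_1 = (-0.2425, 0.9701, 0.0000).
q_1·c_2 = (-0.2425)·(-3) + 0.9701·1 + 0.0000·1 = 1.6977.
u_2 = c_2 − 1.6977·q_1 = (-2.5882, -0.6471, 1.0000).
‖u_2‖ = 2.8491, so q_2 = (-0.9084, -0.2271, 0.3510).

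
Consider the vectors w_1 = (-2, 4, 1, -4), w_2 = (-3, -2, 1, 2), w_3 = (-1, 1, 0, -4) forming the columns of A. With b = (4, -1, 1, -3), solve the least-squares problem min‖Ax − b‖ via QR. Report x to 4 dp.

e_1 = w_1/‖w_1‖ = (-2, 4, 1, -4)/6.0828 = (-0.3288, 0.6576, 0.1644, -0.6576).
r_{12} = e_1·w_2 = -1.4796.
u_2 = w_2 + 1.4796·e_1 = (-3.4865, -1.0270, 1.2432, 1.0270).
‖u_2‖ = 3.9763, so e_2 = (-0.8768, -0.2583, 0.3127, 0.2583).
r_{13} = e_1·w_3 = 3.6168; r_{23} = e_2·w_3 = -0.4146.
u_3 = w_3 − 3.6168·e_1 + 0.4146·e_2 = (-0.1744, -1.4855, -0.4650, -1.5145).
‖u_3‖ = 2.1788, so e_3 = (-0.0800, -0.6818, -0.2134, -0.6951).
Qᵀb = (0.1644, -3.7112, 2.2337).
Back-substitute: x_3 = 2.2337/2.1788 = 1.0252.
x_2 = (-3.7112 + 0.4146·1.0252)/3.9763 = -0.8264.
x_1 = (0.1644 + 1.4796·(-0.8264) − 3.6168·1.0252)/6.0828 = -0.7836.

x = (-0.7836, -0.8264, 1.0252)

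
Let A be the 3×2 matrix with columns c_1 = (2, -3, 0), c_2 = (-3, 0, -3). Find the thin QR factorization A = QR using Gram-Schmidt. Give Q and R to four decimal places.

c_1 = (2, -3, 0); ‖c_1‖ = 3.6056, so q_1 = (0.5547, -0.8321, 0.0000).
q_1·c_2 = 0.5547·(-3) + (-0.8321)·0 + 0.0000·(-3) = -1.6641.
u_2 = c_2 + 1.6641·q_1 = (-2.0769, -1.3846, -3.0000).
‖u_2‖ = 3.9027, so q_2 = (-0.5322, -0.3548, -0.7687).

Q = [[0.5547, -0.5322], [-0.8321, -0.3548], [0.0000, -0.7687]], R = [[3.6056, -1.6641], [0.0000, 3.9027]]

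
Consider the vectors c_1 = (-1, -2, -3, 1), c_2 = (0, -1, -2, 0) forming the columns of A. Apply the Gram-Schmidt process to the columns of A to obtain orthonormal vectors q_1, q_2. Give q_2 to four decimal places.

q_1 = c_1/‖c_1‖ = (-1, -2, -3, 1)/3.8730 = (-0.2582, -0.5164, -0.7746, 0.2582).
r_{12} = q_1·c_2 = 2.0656.
u_2 = c_2 − 2.0656·q_1 = (0.5333, 0.0667, -0.4000, -0.5333).
‖u_2‖ = 0.8563, so q_2 = (0.6228, 0.0778, -0.4671, -0.6228).

q_2 = (0.6228, 0.0778, -0.4671, -0.6228)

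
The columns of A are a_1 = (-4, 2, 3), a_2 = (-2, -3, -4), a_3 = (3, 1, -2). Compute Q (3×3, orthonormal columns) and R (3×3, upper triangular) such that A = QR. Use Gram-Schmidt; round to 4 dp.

Q = [[-0.7428, -0.6685, -0.0367], [0.3714, -0.4571, 0.8082], [0.5571, -0.5867, -0.5878]], R = [[5.3852, -1.8570, -2.9711], [0.0000, 5.0549, -1.2893], [0.0000, 0.0000, 1.8735]]

e_1 = a_1/‖a_1‖ = (-4, 2, 3)/5.3852 = (-0.7428, 0.3714, 0.5571).
r_{12} = e_1·a_2 = -1.8570.
u_2 = a_2 + 1.8570·e_1 = (-3.3793, -2.3103, -2.9655).
‖u_2‖ = 5.0549, so e_2 = (-0.6685, -0.4571, -0.5867).
r_{13} = e_1·a_3 = -2.9711; r_{23} = e_2·a_3 = -1.2893.
u_3 = a_3 + 2.9711·e_1 + 1.2893·e_2 = (-0.0688, 1.5142, -1.1012).
‖u_3‖ = 1.8735, so e_3 = (-0.0367, 0.8082, -0.5878).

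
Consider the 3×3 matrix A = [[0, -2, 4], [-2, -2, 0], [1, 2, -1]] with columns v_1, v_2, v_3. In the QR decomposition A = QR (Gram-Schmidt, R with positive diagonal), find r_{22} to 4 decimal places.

r_{22} = 2.1909

v_1 = (0, -2, 1); ‖v_1‖ = 2.2361, so e_1 = (0.0000, -0.8944, 0.4472).
e_1·v_2 = 0.0000·(-2) + (-0.8944)·(-2) + 0.4472·2 = 2.6833.
u_2 = v_2 − 2.6833·e_1 = (-2.0000, 0.4000, 0.8000).
r_{22} = ‖u_2‖ = 2.1909.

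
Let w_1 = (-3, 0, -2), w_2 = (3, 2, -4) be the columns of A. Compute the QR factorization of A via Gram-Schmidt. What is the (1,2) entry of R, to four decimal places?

e_1 = w_1/‖w_1‖ = (-3, 0, -2)/3.6056 = (-0.8321, 0.0000, -0.5547).
r_{12} = e_1·w_2 = -0.2774.

r_{12} = -0.2774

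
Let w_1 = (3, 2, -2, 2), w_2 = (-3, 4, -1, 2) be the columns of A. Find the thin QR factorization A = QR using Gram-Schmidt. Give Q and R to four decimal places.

w_1 = (3, 2, -2, 2); ‖w_1‖ = 4.5826, so q_1 = (0.6547, 0.4364, -0.4364, 0.4364).
q_1·w_2 = 0.6547·(-3) + 0.4364·4 + (-0.4364)·(-1) + 0.4364·2 = 1.0911.
u_2 = w_2 − 1.0911·q_1 = (-3.7143, 3.5238, -0.5238, 1.5238).
‖u_2‖ = 5.3675, so q_2 = (-0.6920, 0.6565, -0.0976, 0.2839).

Q = [[0.6547, -0.6920], [0.4364, 0.6565], [-0.4364, -0.0976], [0.4364, 0.2839]], R = [[4.5826, 1.0911], [0.0000, 5.3675]]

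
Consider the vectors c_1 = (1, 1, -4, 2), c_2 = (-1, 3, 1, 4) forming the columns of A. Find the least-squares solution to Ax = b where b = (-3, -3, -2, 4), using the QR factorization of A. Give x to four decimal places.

x = (0.3978, 0.2079)

c_1 = (1, 1, -4, 2); ‖c_1‖ = 4.6904, so q_1 = (0.2132, 0.2132, -0.8528, 0.4264).
q_1·c_2 = 0.2132·(-1) + 0.2132·3 + (-0.8528)·1 + 0.4264·4 = 1.2792.
u_2 = c_2 − 1.2792·q_1 = (-1.2727, 2.7273, 2.0909, 3.4545).
‖u_2‖ = 5.0362, so q_2 = (-0.2527, 0.5415, 0.4152, 0.6859).
Qᵀb = (2.1320, 1.0470).
Back-substitute: x_2 = 1.0470/5.0362 = 0.2079.
x_1 = (2.1320 − 1.2792·0.2079)/4.6904 = 0.3978.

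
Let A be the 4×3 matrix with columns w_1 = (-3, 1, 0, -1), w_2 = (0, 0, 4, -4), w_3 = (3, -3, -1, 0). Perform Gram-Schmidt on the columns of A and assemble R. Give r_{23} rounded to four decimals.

w_1 = (-3, 1, 0, -1); ‖w_1‖ = 3.3166, so q_1 = (-0.9045, 0.3015, 0.0000, -0.3015).
q_1·w_2 = (-0.9045)·0 + 0.3015·0 + 0.0000·4 + (-0.3015)·(-4) = 1.2060.
u_2 = w_2 − 1.2060·q_1 = (1.0909, -0.3636, 4.0000, -3.6364).
‖u_2‖ = 5.5268, so q_2 = (0.1974, -0.0658, 0.7237, -0.6580).
r_{23} = q_2·w_3 = 0.0658.

r_{23} = 0.0658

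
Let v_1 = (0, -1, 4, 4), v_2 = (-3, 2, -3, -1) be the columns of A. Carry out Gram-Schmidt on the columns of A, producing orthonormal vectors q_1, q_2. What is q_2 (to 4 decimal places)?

q_2 = (-0.8263, 0.4006, -0.2254, 0.3255)

q_1 = v_1/‖v_1‖ = (0, -1, 4, 4)/5.7446 = (0.0000, -0.1741, 0.6963, 0.6963).
r_{12} = q_1·v_2 = -3.1334.
u_2 = v_2 + 3.1334·q_1 = (-3.0000, 1.4545, -0.8182, 1.1818).
‖u_2‖ = 3.6307, so q_2 = (-0.8263, 0.4006, -0.2254, 0.3255).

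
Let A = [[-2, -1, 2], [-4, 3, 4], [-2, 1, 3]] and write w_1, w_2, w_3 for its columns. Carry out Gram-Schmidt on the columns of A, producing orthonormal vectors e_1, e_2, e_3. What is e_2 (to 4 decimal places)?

w_1 = (-2, -4, -2); ‖w_1‖ = 4.8990, so e_1 = (-0.4082, -0.8165, -0.4082).
e_1·w_2 = (-0.4082)·(-1) + (-0.8165)·3 + (-0.4082)·1 = -2.4495.
u_2 = w_2 + 2.4495·e_1 = (-2.0000, 1.0000, 0.0000).
‖u_2‖ = 2.2361, so e_2 = (-0.8944, 0.4472, 0.0000).

e_2 = (-0.8944, 0.4472, 0.0000)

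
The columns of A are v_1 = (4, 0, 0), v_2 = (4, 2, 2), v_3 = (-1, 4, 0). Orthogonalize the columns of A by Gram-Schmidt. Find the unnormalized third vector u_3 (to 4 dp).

u_3 = (0.0000, 2.0000, -2.0000)

q_1 = v_1/‖v_1‖ = (4, 0, 0)/4.0000 = (1.0000, 0.0000, 0.0000).
r_{12} = q_1·v_2 = 4.0000.
u_2 = v_2 − 4.0000·q_1 = (0.0000, 2.0000, 2.0000).
‖u_2‖ = 2.8284, so q_2 = (0.0000, 0.7071, 0.7071).
r_{13} = q_1·v_3 = -1.0000; r_{23} = q_2·v_3 = 2.8284.
u_3 = v_3 + 1.0000·q_1 − 2.8284·q_2 = (0.0000, 2.0000, -2.0000).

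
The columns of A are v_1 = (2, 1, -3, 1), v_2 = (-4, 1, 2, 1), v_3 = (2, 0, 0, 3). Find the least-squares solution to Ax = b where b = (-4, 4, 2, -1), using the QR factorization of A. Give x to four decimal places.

x = (0.5241, 1.1778, -0.6753)

v_1 = (2, 1, -3, 1); ‖v_1‖ = 3.8730, so q_1 = (0.5164, 0.2582, -0.7746, 0.2582).
q_1·v_2 = 0.5164·(-4) + 0.2582·1 + (-0.7746)·2 + 0.2582·1 = -3.0984.
u_2 = v_2 + 3.0984·q_1 = (-2.4000, 1.8000, -0.4000, 1.8000).
‖u_2‖ = 3.5214, so q_2 = (-0.6816, 0.5112, -0.1136, 0.5112).
q_1·v_3 = 0.5164·2 + 0.2582·0 + (-0.7746)·0 + 0.2582·3 = 1.8074; q_2·v_3 = (-0.6816)·2 + 0.5112·0 + (-0.1136)·0 + 0.5112·3 = 0.1704.
u_3 = v_3 − 1.8074·q_1 − 0.1704·q_2 = (1.1828, -0.5538, 1.4194, 2.4462).
‖u_3‖ = 3.1152, so q_3 = (0.3797, -0.1778, 0.4556, 0.7853).
Qᵀb = (-2.8402, 4.0325, -2.1038).
Back-substitute: x_3 = -2.1038/3.1152 = -0.6753.
x_2 = (4.0325 − 0.1704·(-0.6753))/3.5214 = 1.1778.
x_1 = (-2.8402 + 3.0984·1.1778 − 1.8074·(-0.6753))/3.8730 = 0.5241.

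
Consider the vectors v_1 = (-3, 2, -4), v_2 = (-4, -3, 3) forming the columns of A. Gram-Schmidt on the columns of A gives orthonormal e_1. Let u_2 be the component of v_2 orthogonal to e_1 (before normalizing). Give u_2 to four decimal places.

v_1 = (-3, 2, -4); ‖v_1‖ = 5.3852, so e_1 = (-0.5571, 0.3714, -0.7428).
e_1·v_2 = (-0.5571)·(-4) + 0.3714·(-3) + (-0.7428)·3 = -1.1142.
u_2 = v_2 + 1.1142·e_1 = (-4.6207, -2.5862, 2.1724).

u_2 = (-4.6207, -2.5862, 2.1724)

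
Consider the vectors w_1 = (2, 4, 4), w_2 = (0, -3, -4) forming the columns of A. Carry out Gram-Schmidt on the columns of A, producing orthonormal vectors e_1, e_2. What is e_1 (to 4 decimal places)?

e_1 = w_1/‖w_1‖ = (2, 4, 4)/6.0000 = (0.3333, 0.6667, 0.6667).

e_1 = (0.3333, 0.6667, 0.6667)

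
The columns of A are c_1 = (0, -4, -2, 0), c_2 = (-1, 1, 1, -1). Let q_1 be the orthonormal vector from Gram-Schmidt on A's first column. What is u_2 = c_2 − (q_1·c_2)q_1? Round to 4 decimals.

c_1 = (0, -4, -2, 0); ‖c_1‖ = 4.4721, so q_1 = (0.0000, -0.8944, -0.4472, 0.0000).
q_1·c_2 = 0.0000·(-1) + (-0.8944)·1 + (-0.4472)·1 + 0.0000·(-1) = -1.3416.
u_2 = c_2 + 1.3416·q_1 = (-1.0000, -0.2000, 0.4000, -1.0000).

u_2 = (-1.0000, -0.2000, 0.4000, -1.0000)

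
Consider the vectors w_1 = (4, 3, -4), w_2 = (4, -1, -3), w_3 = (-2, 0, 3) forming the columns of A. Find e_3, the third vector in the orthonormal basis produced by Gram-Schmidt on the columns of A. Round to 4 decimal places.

e_3 = (0.6190, 0.1905, 0.7619)

w_1 = (4, 3, -4); ‖w_1‖ = 6.4031, so e_1 = (0.6247, 0.4685, -0.6247).
e_1·w_2 = 0.6247·4 + 0.4685·(-1) + (-0.6247)·(-3) = 3.9043.
u_2 = w_2 − 3.9043·e_1 = (1.5610, -2.8293, -0.5610).
‖u_2‖ = 3.2796, so e_2 = (0.4760, -0.8627, -0.1710).
e_1·w_3 = 0.6247·(-2) + 0.4685·0 + (-0.6247)·3 = -3.1235; e_2·w_3 = 0.4760·(-2) + (-0.8627)·0 + (-0.1710)·3 = -1.4651.
u_3 = w_3 + 3.1235·e_1 + 1.4651·e_2 = (0.6485, 0.1995, 0.7982).
‖u_3‖ = 1.0476, so e_3 = (0.6190, 0.1905, 0.7619).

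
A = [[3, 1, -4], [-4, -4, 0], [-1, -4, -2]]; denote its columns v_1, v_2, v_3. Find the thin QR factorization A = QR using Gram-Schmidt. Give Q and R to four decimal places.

Q = [[0.5883, -0.4649, -0.6616], [-0.7845, -0.1297, -0.6064], [-0.1961, -0.8758, 0.4411]], R = [[5.0990, 4.5107, -1.9612], [0.0000, 3.5572, 3.6113], [0.0000, 0.0000, 1.7642]]

v_1 = (3, -4, -1); ‖v_1‖ = 5.0990, so e_1 = (0.5883, -0.7845, -0.1961).
e_1·v_2 = 0.5883·1 + (-0.7845)·(-4) + (-0.1961)·(-4) = 4.5107.
u_2 = v_2 − 4.5107·e_1 = (-1.6538, -0.4615, -3.1154).
‖u_2‖ = 3.5572, so e_2 = (-0.4649, -0.1297, -0.8758).
e_1·v_3 = 0.5883·(-4) + (-0.7845)·0 + (-0.1961)·(-2) = -1.9612; e_2·v_3 = (-0.4649)·(-4) + (-0.1297)·0 + (-0.8758)·(-2) = 3.6113.
u_3 = v_3 + 1.9612·e_1 − 3.6113·e_2 = (-1.1672, -1.0699, 0.7781).
‖u_3‖ = 1.7642, so e_3 = (-0.6616, -0.6064, 0.4411).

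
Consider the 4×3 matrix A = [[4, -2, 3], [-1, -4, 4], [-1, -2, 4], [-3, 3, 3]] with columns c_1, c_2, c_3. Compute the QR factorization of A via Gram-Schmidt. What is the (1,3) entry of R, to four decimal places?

r_{13} = -0.9623

e_1 = c_1/‖c_1‖ = (4, -1, -1, -3)/5.1962 = (0.7698, -0.1925, -0.1925, -0.5774).
r_{13} = e_1·c_3 = -0.9623.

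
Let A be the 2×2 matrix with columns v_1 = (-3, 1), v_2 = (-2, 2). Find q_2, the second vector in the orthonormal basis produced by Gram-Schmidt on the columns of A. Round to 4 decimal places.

q_2 = (0.3162, 0.9487)

v_1 = (-3, 1); ‖v_1‖ = 3.1623, so q_1 = (-0.9487, 0.3162).
q_1·v_2 = (-0.9487)·(-2) + 0.3162·2 = 2.5298.
u_2 = v_2 − 2.5298·q_1 = (0.4000, 1.2000).
‖u_2‖ = 1.2649, so q_2 = (0.3162, 0.9487).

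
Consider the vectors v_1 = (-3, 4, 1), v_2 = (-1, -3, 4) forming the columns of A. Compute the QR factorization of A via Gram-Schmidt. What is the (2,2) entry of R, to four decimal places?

r_{22} = 5.0038

e_1 = v_1/‖v_1‖ = (-3, 4, 1)/5.0990 = (-0.5883, 0.7845, 0.1961).
r_{12} = e_1·v_2 = -0.9806.
u_2 = v_2 + 0.9806·e_1 = (-1.5769, -2.2308, 4.1923).
r_{22} = ‖u_2‖ = 5.0038.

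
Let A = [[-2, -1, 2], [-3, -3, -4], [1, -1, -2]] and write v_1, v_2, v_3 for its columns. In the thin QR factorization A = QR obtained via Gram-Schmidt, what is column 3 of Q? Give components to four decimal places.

v_1 = (-2, -3, 1); ‖v_1‖ = 3.7417, so e_1 = (-0.5345, -0.8018, 0.2673).
e_1·v_2 = (-0.5345)·(-1) + (-0.8018)·(-3) + 0.2673·(-1) = 2.6726.
u_2 = v_2 − 2.6726·e_1 = (0.4286, -0.8571, -1.7143).
‖u_2‖ = 1.9640, so e_2 = (0.2182, -0.4364, -0.8729).
e_1·v_3 = (-0.5345)·2 + (-0.8018)·(-4) + 0.2673·(-2) = 1.6036; e_2·v_3 = 0.2182·2 + (-0.4364)·(-4) + (-0.8729)·(-2) = 3.9279.
u_3 = v_3 − 1.6036·e_1 − 3.9279·e_2 = (2.0000, -1.0000, 1.0000).
‖u_3‖ = 2.4495, so e_3 = (0.8165, -0.4082, 0.4082).

e_3 = (0.8165, -0.4082, 0.4082)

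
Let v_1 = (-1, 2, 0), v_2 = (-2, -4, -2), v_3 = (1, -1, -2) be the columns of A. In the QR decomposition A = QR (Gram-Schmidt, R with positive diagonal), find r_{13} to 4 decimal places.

r_{13} = -1.3416

v_1 = (-1, 2, 0); ‖v_1‖ = 2.2361, so e_1 = (-0.4472, 0.8944, 0.0000).
r_{13} = e_1·v_3 = -1.3416.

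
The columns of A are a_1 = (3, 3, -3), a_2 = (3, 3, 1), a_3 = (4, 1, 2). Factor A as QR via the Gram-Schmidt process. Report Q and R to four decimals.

Q = [[0.5774, 0.4082, 0.7071], [0.5774, 0.4082, -0.7071], [-0.5774, 0.8165, 0.0000]], R = [[5.1962, 2.8868, 1.7321], [0.0000, 3.2660, 3.6742], [0.0000, 0.0000, 2.1213]]

a_1 = (3, 3, -3); ‖a_1‖ = 5.1962, so q_1 = (0.5774, 0.5774, -0.5774).
q_1·a_2 = 0.5774·3 + 0.5774·3 + (-0.5774)·1 = 2.8868.
u_2 = a_2 − 2.8868·q_1 = (1.3333, 1.3333, 2.6667).
‖u_2‖ = 3.2660, so q_2 = (0.4082, 0.4082, 0.8165).
q_1·a_3 = 0.5774·4 + 0.5774·1 + (-0.5774)·2 = 1.7321; q_2·a_3 = 0.4082·4 + 0.4082·1 + 0.8165·2 = 3.6742.
u_3 = a_3 − 1.7321·q_1 − 3.6742·q_2 = (1.5000, -1.5000, 0.0000).
‖u_3‖ = 2.1213, so q_3 = (0.7071, -0.7071, 0.0000).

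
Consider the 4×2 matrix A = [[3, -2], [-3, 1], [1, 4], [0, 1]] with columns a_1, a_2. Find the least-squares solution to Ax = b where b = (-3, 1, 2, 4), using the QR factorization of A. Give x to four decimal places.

a_1 = (3, -3, 1, 0); ‖a_1‖ = 4.3589, so e_1 = (0.6882, -0.6882, 0.2294, 0.0000).
e_1·a_2 = 0.6882·(-2) + (-0.6882)·1 + 0.2294·4 + 0.0000·1 = -1.1471.
u_2 = a_2 + 1.1471·e_1 = (-1.2105, 0.2105, 4.2632, 1.0000).
‖u_2‖ = 4.5480, so e_2 = (-0.2662, 0.0463, 0.9374, 0.2199).
Qᵀb = (-2.2942, 3.5990).
Back-substitute: x_2 = 3.5990/4.5480 = 0.7913.
x_1 = (-2.2942 + 1.1471·0.7913)/4.3589 = -0.3181.

x = (-0.3181, 0.7913)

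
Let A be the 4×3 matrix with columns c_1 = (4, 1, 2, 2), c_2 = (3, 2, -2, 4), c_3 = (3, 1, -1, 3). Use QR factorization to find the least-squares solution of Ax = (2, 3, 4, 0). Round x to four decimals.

x = (2.3418, 3.0633, -5.5696)

q_1 = c_1/‖c_1‖ = (4, 1, 2, 2)/5.0000 = (0.8000, 0.2000, 0.4000, 0.4000).
r_{12} = q_1·c_2 = 3.6000.
u_2 = c_2 − 3.6000·q_1 = (0.1200, 1.2800, -3.4400, 2.5600).
‖u_2‖ = 4.4766, so q_2 = (0.0268, 0.2859, -0.7684, 0.5719).
r_{13} = q_1·c_3 = 3.4000; r_{23} = q_2·c_3 = 2.8504.
u_3 = c_3 − 3.4000·q_1 − 2.8504·q_2 = (0.2036, -0.4950, -0.1697, 0.0100).
‖u_3‖ = 0.5616, so q_3 = (0.3625, -0.8815, -0.3021, 0.0178).
Qᵀb = (3.8000, -2.1624, -3.1278).
Back-substitute: x_3 = -3.1278/0.5616 = -5.5696.
x_2 = (-2.1624 − 2.8504·(-5.5696))/4.4766 = 3.0633.
x_1 = (3.8000 − 3.6000·3.0633 − 3.4000·(-5.5696))/5.0000 = 2.3418.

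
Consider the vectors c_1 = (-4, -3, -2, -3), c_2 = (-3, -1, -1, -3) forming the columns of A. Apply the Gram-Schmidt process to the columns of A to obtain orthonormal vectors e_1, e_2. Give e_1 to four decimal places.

e_1 = (-0.6489, -0.4867, -0.3244, -0.4867)

c_1 = (-4, -3, -2, -3); ‖c_1‖ = 6.1644, so e_1 = (-0.6489, -0.4867, -0.3244, -0.4867).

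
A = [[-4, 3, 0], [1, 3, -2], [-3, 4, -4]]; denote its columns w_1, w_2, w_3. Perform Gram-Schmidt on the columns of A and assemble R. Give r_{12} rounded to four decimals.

r_{12} = -4.1184

w_1 = (-4, 1, -3); ‖w_1‖ = 5.0990, so q_1 = (-0.7845, 0.1961, -0.5883).
r_{12} = q_1·w_2 = -4.1184.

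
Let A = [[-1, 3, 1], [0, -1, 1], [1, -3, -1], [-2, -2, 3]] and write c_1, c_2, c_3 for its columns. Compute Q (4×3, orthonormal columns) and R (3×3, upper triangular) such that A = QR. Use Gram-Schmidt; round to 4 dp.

Q = [[-0.4082, 0.5643, 0.1222], [0.0000, -0.2116, 0.9774], [0.4082, -0.5643, -0.1222], [-0.8165, -0.5643, -0.1222]], R = [[2.4495, -0.8165, -3.2660], [0.0000, 4.7258, -0.7759], [0.0000, 0.0000, 0.8552]]

c_1 = (-1, 0, 1, -2); ‖c_1‖ = 2.4495, so q_1 = (-0.4082, 0.0000, 0.4082, -0.8165).
q_1·c_2 = (-0.4082)·3 + 0.0000·(-1) + 0.4082·(-3) + (-0.8165)·(-2) = -0.8165.
u_2 = c_2 + 0.8165·q_1 = (2.6667, -1.0000, -2.6667, -2.6667).
‖u_2‖ = 4.7258, so q_2 = (0.5643, -0.2116, -0.5643, -0.5643).
q_1·c_3 = (-0.4082)·1 + 0.0000·1 + 0.4082·(-1) + (-0.8165)·3 = -3.2660; q_2·c_3 = 0.5643·1 + (-0.2116)·1 + (-0.5643)·(-1) + (-0.5643)·3 = -0.7759.
u_3 = c_3 + 3.2660·q_1 + 0.7759·q_2 = (0.1045, 0.8358, -0.1045, -0.1045).
‖u_3‖ = 0.8552, so q_3 = (0.1222, 0.9774, -0.1222, -0.1222).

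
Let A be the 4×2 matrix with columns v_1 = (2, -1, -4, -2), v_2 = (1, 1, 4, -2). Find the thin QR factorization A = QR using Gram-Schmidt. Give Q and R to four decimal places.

v_1 = (2, -1, -4, -2); ‖v_1‖ = 5.0000, so q_1 = (0.4000, -0.2000, -0.8000, -0.4000).
q_1·v_2 = 0.4000·1 + (-0.2000)·1 + (-0.8000)·4 + (-0.4000)·(-2) = -2.2000.
u_2 = v_2 + 2.2000·q_1 = (1.8800, 0.5600, 2.2400, -2.8800).
‖u_2‖ = 4.1425, so q_2 = (0.4538, 0.1352, 0.5407, -0.6952).

Q = [[0.4000, 0.4538], [-0.2000, 0.1352], [-0.8000, 0.5407], [-0.4000, -0.6952]], R = [[5.0000, -2.2000], [0.0000, 4.1425]]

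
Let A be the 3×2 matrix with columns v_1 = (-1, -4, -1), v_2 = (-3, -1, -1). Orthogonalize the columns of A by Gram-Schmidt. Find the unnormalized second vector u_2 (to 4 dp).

u_2 = (-2.5556, 0.7778, -0.5556)

v_1 = (-1, -4, -1); ‖v_1‖ = 4.2426, so e_1 = (-0.2357, -0.9428, -0.2357).
e_1·v_2 = (-0.2357)·(-3) + (-0.9428)·(-1) + (-0.2357)·(-1) = 1.8856.
u_2 = v_2 − 1.8856·e_1 = (-2.5556, 0.7778, -0.5556).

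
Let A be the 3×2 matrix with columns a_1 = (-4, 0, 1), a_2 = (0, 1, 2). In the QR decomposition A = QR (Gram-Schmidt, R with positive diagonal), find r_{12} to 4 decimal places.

a_1 = (-4, 0, 1); ‖a_1‖ = 4.1231, so e_1 = (-0.9701, 0.0000, 0.2425).
r_{12} = e_1·a_2 = 0.4851.

r_{12} = 0.4851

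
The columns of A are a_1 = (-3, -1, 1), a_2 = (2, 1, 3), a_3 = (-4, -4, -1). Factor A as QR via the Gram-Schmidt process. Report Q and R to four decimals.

a_1 = (-3, -1, 1); ‖a_1‖ = 3.3166, so q_1 = (-0.9045, -0.3015, 0.3015).
q_1·a_2 = (-0.9045)·2 + (-0.3015)·1 + 0.3015·3 = -1.2060.
u_2 = a_2 + 1.2060·q_1 = (0.9091, 0.6364, 3.3636).
‖u_2‖ = 3.5420, so q_2 = (0.2567, 0.1797, 0.9497).
q_1·a_3 = (-0.9045)·(-4) + (-0.3015)·(-4) + 0.3015·(-1) = 4.5227; q_2·a_3 = 0.2567·(-4) + 0.1797·(-4) + 0.9497·(-1) = -2.6950.
u_3 = a_3 − 4.5227·q_1 + 2.6950·q_2 = (0.7826, -2.1522, 0.1957).
‖u_3‖ = 2.2984, so q_3 = (0.3405, -0.9364, 0.0851).

Q = [[-0.9045, 0.2567, 0.3405], [-0.3015, 0.1797, -0.9364], [0.3015, 0.9497, 0.0851]], R = [[3.3166, -1.2060, 4.5227], [0.0000, 3.5420, -2.6950], [0.0000, 0.0000, 2.2984]]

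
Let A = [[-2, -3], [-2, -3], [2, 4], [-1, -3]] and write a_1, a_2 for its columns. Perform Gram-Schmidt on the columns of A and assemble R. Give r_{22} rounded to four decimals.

r_{22} = 1.5191

e_1 = a_1/‖a_1‖ = (-2, -2, 2, -1)/3.6056 = (-0.5547, -0.5547, 0.5547, -0.2774).
r_{12} = e_1·a_2 = 6.3791.
u_2 = a_2 − 6.3791·e_1 = (0.5385, 0.5385, 0.4615, -1.2308).
r_{22} = ‖u_2‖ = 1.5191.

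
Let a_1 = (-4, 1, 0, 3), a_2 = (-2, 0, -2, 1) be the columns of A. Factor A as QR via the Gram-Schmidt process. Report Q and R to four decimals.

a_1 = (-4, 1, 0, 3); ‖a_1‖ = 5.0990, so q_1 = (-0.7845, 0.1961, 0.0000, 0.5883).
q_1·a_2 = (-0.7845)·(-2) + 0.1961·0 + 0.0000·(-2) + 0.5883·1 = 2.1573.
u_2 = a_2 − 2.1573·q_1 = (-0.3077, -0.4231, -2.0000, -0.2692).
‖u_2‖ = 2.0847, so q_2 = (-0.1476, -0.2029, -0.9594, -0.1291).

Q = [[-0.7845, -0.1476], [0.1961, -0.2029], [0.0000, -0.9594], [0.5883, -0.1291]], R = [[5.0990, 2.1573], [0.0000, 2.0847]]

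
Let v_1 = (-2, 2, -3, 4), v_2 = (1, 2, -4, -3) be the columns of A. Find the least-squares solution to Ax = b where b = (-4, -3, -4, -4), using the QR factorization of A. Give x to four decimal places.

x = (-0.0974, 0.6065)

v_1 = (-2, 2, -3, 4); ‖v_1‖ = 5.7446, so e_1 = (-0.3482, 0.3482, -0.5222, 0.6963).
e_1·v_2 = (-0.3482)·1 + 0.3482·2 + (-0.5222)·(-4) + 0.6963·(-3) = 0.3482.
u_2 = v_2 − 0.3482·e_1 = (1.1212, 1.8788, -3.8182, -3.2424).
‖u_2‖ = 5.4661, so e_2 = (0.2051, 0.3437, -0.6985, -0.5932).
Qᵀb = (-0.3482, 3.3152).
Back-substitute: x_2 = 3.3152/5.4661 = 0.6065.
x_1 = (-0.3482 − 0.3482·0.6065)/5.7446 = -0.0974.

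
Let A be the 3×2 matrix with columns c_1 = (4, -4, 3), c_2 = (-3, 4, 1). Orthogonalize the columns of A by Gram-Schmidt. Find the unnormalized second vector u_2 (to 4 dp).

c_1 = (4, -4, 3); ‖c_1‖ = 6.4031, so e_1 = (0.6247, -0.6247, 0.4685).
e_1·c_2 = 0.6247·(-3) + (-0.6247)·4 + 0.4685·1 = -3.9043.
u_2 = c_2 + 3.9043·e_1 = (-0.5610, 1.5610, 2.8293).

u_2 = (-0.5610, 1.5610, 2.8293)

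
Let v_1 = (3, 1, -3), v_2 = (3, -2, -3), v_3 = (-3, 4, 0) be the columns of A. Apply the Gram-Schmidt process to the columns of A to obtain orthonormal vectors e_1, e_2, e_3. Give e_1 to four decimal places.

v_1 = (3, 1, -3); ‖v_1‖ = 4.3589, so e_1 = (0.6882, 0.2294, -0.6882).

e_1 = (0.6882, 0.2294, -0.6882)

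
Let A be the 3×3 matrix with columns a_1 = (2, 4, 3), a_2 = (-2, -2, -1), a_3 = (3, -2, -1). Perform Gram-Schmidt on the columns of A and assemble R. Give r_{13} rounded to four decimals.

a_1 = (2, 4, 3); ‖a_1‖ = 5.3852, so q_1 = (0.3714, 0.7428, 0.5571).
r_{13} = q_1·a_3 = -0.9285.

r_{13} = -0.9285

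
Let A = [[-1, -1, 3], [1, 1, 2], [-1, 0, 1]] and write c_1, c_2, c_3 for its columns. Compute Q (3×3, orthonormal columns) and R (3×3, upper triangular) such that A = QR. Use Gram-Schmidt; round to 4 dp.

q_1 = c_1/‖c_1‖ = (-1, 1, -1)/1.7321 = (-0.5774, 0.5774, -0.5774).
r_{12} = q_1·c_2 = 1.1547.
u_2 = c_2 − 1.1547·q_1 = (-0.3333, 0.3333, 0.6667).
‖u_2‖ = 0.8165, so q_2 = (-0.4082, 0.4082, 0.8165).
r_{13} = q_1·c_3 = -1.1547; r_{23} = q_2·c_3 = 0.4082.
u_3 = c_3 + 1.1547·q_1 − 0.4082·q_2 = (2.5000, 2.5000, 0.0000).
‖u_3‖ = 3.5355, so q_3 = (0.7071, 0.7071, 0.0000).

Q = [[-0.5774, -0.4082, 0.7071], [0.5774, 0.4082, 0.7071], [-0.5774, 0.8165, 0.0000]], R = [[1.7321, 1.1547, -1.1547], [0.0000, 0.8165, 0.4082], [0.0000, 0.0000, 3.5355]]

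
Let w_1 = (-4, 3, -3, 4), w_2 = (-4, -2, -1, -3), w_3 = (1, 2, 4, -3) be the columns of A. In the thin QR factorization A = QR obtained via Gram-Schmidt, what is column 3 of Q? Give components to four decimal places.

e_3 = (-0.2442, 0.7013, 0.5798, -0.3352)

w_1 = (-4, 3, -3, 4); ‖w_1‖ = 7.0711, so e_1 = (-0.5657, 0.4243, -0.4243, 0.5657).
e_1·w_2 = (-0.5657)·(-4) + 0.4243·(-2) + (-0.4243)·(-1) + 0.5657·(-3) = 0.1414.
u_2 = w_2 − 0.1414·e_1 = (-3.9200, -2.0600, -0.9400, -3.0800).
‖u_2‖ = 5.4754, so e_2 = (-0.7159, -0.3762, -0.1717, -0.5625).
e_1·w_3 = (-0.5657)·1 + 0.4243·2 + (-0.4243)·4 + 0.5657·(-3) = -3.1113; e_2·w_3 = (-0.7159)·1 + (-0.3762)·2 + (-0.1717)·4 + (-0.5625)·(-3) = -0.4675.
u_3 = w_3 + 3.1113·e_1 + 0.4675·e_2 = (-1.0947, 3.1441, 2.5997, -1.5030).
‖u_3‖ = 4.4835, so e_3 = (-0.2442, 0.7013, 0.5798, -0.3352).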